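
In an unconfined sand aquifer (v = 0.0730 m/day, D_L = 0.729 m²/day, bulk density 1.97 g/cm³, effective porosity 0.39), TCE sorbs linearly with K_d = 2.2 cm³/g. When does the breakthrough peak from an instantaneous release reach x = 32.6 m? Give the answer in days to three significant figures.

Retardation factor R = 1 + ρ_b·K_d/n = 1 + 1.97 × 2.2/0.39 = 12.11.
Sorption retards both mechanisms: v_R = v/R = 0.006028 m/day, D_R = D/R = 0.06020 m²/day.
Peak time from v_R²t² + 2D_R t − x² = 0: t = (√(D_R² + v_R²x²) − D_R)/v_R².
√(D_R² + v_R²x²) = √(0.06020² + 0.006028² × 32.6²) = 0.2055; v_R² = 3.634e-05.
t = (0.2055 − 0.06020)/3.634e-05 = 4000 days.

4000 days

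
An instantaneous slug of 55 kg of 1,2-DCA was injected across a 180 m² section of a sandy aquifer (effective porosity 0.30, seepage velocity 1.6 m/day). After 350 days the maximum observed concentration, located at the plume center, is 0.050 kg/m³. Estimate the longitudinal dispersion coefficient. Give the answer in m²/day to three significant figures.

At the plume center C_max = M/(n_e·A·√(4πDt)), so D = M²/(4πt·(n_e·A·C_max)²).
n_e·A·C_max = 0.30 × 180 × 0.050 = 2.700 kg/m.
D = 55²/(4π × 350 × 2.700²) = 0.0943 m²/day.

0.0943 m²/day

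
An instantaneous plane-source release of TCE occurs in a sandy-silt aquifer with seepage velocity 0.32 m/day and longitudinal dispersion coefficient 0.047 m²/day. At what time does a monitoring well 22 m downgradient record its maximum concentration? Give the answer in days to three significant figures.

For the 1D instantaneous-source solution, setting ∂C/∂t = 0 at fixed x gives v²t² + 2Dt − x² = 0, so t = (√(D² + v²x²) − D)/v².
√(D² + v²x²) = √(0.047² + 0.32² × 22²) = 7.040; v² = 0.1024.
t = (7.040 − 0.047)/0.1024 = 68.3 days (vs. the pure-advection estimate x/v = 68.8 d).

68.3 days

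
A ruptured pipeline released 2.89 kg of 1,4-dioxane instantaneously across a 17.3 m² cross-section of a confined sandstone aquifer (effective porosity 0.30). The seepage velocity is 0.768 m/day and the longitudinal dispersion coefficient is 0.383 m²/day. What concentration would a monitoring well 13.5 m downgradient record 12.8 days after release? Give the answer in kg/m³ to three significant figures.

For an instantaneous plane source, C(x,t) = M/(n_e·A·√(4πDt)) · exp(−(x−vt)²/(4Dt)), with n_e·A the pore (flow) area.
Plume center vt = 0.768 × 12.8 = 9.8304 m, so the well at 13.5 m is 3.6696 m downgradient of the peak.
√(4πDt) = 7.849 m, giving peak height M/(n_e·A·√(4πDt)) = 2.89/(0.30 × 17.3 × 7.849) = 0.07094 kg/m³.
(x−vt)²/(4Dt) = (3.6696)²/(4 × 0.383 × 12.8) = 0.6867; exp(−0.6867) = 0.5032.
C = 0.07094 × 0.5032 = 0.0357 kg/m³.

0.0357 kg/m³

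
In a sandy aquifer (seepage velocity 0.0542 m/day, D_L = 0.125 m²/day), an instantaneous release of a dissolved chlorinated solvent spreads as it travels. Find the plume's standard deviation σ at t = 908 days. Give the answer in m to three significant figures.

15.1 m

Dispersive spreading gives a Gaussian with σ² = 2Dt; advection only shifts the center.
σ = √(2 × 0.125 × 908) = 15.1 m.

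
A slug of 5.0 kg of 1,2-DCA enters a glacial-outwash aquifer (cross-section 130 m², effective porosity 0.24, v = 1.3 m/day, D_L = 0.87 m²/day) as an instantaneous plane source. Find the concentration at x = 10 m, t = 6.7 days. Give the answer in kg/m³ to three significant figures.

0.0174 kg/m³

For an instantaneous plane source, C(x,t) = M/(n_e·A·√(4πDt)) · exp(−(x−vt)²/(4Dt)), with n_e·A the pore (flow) area.
Plume center vt = 1.3 × 6.7 = 8.71 m, so the well at 10 m is 1.29 m downgradient of the peak.
√(4πDt) = 8.559 m, giving peak height M/(n_e·A·√(4πDt)) = 5.0/(0.24 × 130 × 8.559) = 0.01872 kg/m³.
(x−vt)²/(4Dt) = (1.29)²/(4 × 0.87 × 6.7) = 0.07137; exp(−0.07137) = 0.9311.
C = 0.01872 × 0.9311 = 0.0174 kg/m³.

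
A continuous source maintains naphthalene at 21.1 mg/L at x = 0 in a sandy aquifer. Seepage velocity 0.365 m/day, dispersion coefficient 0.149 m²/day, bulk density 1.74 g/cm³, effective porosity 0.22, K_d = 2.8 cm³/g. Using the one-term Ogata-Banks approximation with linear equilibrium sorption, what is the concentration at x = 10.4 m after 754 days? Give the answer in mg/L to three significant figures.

14.4 mg/L

Retardation factor R = 1 + ρ_b·K_d/n = 1 + 1.74 × 2.8/0.22 = 23.15.
Sorption retards both mechanisms: v_R = v/R = 0.01577 m/day, D_R = D/R = 0.006436 m²/day.
v_R·t = 0.01577 × 754 = 11.89058 m; 2√(D_R t) = 4.406 m; argument = (10.4 − 11.89058)/4.406 = -0.3383.
C = C₀ × ½·erfc(-0.3383) = 21.1 × 0.6838 = 14.4 mg/L.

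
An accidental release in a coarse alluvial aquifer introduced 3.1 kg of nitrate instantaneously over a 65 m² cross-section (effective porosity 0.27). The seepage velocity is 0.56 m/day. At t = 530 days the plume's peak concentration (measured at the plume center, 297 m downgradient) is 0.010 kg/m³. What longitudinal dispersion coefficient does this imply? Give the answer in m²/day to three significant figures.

At the plume center C_max = M/(n_e·A·√(4πDt)), so D = M²/(4πt·(n_e·A·C_max)²).
n_e·A·C_max = 0.27 × 65 × 0.010 = 0.1755 kg/m.
D = 3.1²/(4π × 530 × 0.1755²) = 0.0468 m²/day.

0.0468 m²/day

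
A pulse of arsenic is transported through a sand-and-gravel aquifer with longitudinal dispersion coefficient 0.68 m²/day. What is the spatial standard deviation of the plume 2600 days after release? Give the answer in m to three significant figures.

Dispersive spreading gives a Gaussian with σ² = 2Dt; advection only shifts the center.
σ = √(2 × 0.68 × 2600) = 59.5 m.

59.5 m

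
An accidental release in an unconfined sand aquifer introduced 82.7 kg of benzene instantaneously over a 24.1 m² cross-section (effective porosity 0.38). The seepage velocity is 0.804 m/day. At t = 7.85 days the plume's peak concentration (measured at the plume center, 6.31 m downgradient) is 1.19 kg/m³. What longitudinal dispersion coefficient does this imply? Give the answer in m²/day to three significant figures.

At the plume center C_max = M/(n_e·A·√(4πDt)), so D = M²/(4πt·(n_e·A·C_max)²).
n_e·A·C_max = 0.38 × 24.1 × 1.19 = 10.90 kg/m.
D = 82.7²/(4π × 7.85 × 10.90²) = 0.584 m²/day.

0.584 m²/day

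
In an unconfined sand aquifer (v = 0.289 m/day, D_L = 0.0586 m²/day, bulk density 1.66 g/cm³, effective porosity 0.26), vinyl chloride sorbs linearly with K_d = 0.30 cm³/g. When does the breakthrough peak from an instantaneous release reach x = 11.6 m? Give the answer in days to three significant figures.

115 days

Retardation factor R = 1 + ρ_b·K_d/n = 1 + 1.66 × 0.30/0.26 = 2.915.
Sorption retards both mechanisms: v_R = v/R = 0.09914 m/day, D_R = D/R = 0.02010 m²/day.
Peak time from v_R²t² + 2D_R t − x² = 0: t = (√(D_R² + v_R²x²) − D_R)/v_R².
√(D_R² + v_R²x²) = √(0.02010² + 0.09914² × 11.6²) = 1.150; v_R² = 0.009829.
t = (1.150 − 0.02010)/0.009829 = 115 days.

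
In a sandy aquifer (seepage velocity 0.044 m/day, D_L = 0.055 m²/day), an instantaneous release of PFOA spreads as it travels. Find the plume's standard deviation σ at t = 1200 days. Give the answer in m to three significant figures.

11.5 m

Dispersive spreading gives a Gaussian with σ² = 2Dt; advection only shifts the center.
σ = √(2 × 0.055 × 1200) = 11.5 m.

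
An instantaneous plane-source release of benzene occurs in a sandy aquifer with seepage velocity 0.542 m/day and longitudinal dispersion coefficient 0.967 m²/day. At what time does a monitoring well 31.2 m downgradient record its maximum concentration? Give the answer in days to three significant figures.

54.4 days

For the 1D instantaneous-source solution, setting ∂C/∂t = 0 at fixed x gives v²t² + 2Dt − x² = 0, so t = (√(D² + v²x²) − D)/v².
√(D² + v²x²) = √(0.967² + 0.542² × 31.2²) = 16.94; v² = 0.293764.
t = (16.94 − 0.967)/0.293764 = 54.4 days (vs. the pure-advection estimate x/v = 57.6 d).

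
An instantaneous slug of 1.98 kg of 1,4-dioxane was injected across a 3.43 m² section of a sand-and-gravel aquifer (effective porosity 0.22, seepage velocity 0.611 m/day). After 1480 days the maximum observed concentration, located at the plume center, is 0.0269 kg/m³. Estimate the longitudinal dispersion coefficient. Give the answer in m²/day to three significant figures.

At the plume center C_max = M/(n_e·A·√(4πDt)), so D = M²/(4πt·(n_e·A·C_max)²).
n_e·A·C_max = 0.22 × 3.43 × 0.0269 = 0.02030 kg/m.
D = 1.98²/(4π × 1480 × 0.02030²) = 0.512 m²/day.

0.512 m²/day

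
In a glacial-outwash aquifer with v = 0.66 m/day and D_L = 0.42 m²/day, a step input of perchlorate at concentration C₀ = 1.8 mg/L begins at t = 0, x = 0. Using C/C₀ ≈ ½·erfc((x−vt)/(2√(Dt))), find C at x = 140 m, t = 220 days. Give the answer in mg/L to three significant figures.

For a continuous step input, C/C₀ ≈ ½·erfc((x−vt)/(2√(Dt))).
vt = 0.66 × 220 = 145.2 m and 2√(Dt) = 2√(0.42 × 220) = 19.22 m.
Argument (x−vt)/(2√(Dt)) = (140 − 145.2)/19.22 = -0.2706; ½·erfc(-0.2706) = 0.6490.
C = 1.8 × 0.6490 = 1.17 mg/L.

1.17 mg/L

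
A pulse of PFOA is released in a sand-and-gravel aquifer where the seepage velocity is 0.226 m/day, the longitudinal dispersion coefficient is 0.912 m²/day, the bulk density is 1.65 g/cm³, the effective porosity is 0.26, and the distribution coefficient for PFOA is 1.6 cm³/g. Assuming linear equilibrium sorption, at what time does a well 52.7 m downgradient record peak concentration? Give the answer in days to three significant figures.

Retardation factor R = 1 + ρ_b·K_d/n = 1 + 1.65 × 1.6/0.26 = 11.15.
Sorption retards both mechanisms: v_R = v/R = 0.02027 m/day, D_R = D/R = 0.08179 m²/day.
Peak time from v_R²t² + 2D_R t − x² = 0: t = (√(D_R² + v_R²x²) − D_R)/v_R².
√(D_R² + v_R²x²) = √(0.08179² + 0.02027² × 52.7²) = 1.071; v_R² = 0.0004109.
t = (1.071 − 0.08179)/0.0004109 = 2410 days.

2410 days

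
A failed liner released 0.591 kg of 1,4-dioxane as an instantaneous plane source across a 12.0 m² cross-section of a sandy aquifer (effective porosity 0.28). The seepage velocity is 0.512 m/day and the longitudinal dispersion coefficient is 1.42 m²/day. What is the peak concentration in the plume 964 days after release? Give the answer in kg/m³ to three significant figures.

0.00134 kg/m³

The peak of an instantaneous 1D plume sits at x = vt; there the Gaussian factor is 1 and C_max = M/(n_e·A·√(4πDt)), where n_e·A is the pore area the mass is dissolved in.
√(4πDt) = √(4π × 1.42 × 964) = 131.2 m, so C_max = 0.591/(0.28 × 12.0 × 131.2) = 0.00134 kg/m³.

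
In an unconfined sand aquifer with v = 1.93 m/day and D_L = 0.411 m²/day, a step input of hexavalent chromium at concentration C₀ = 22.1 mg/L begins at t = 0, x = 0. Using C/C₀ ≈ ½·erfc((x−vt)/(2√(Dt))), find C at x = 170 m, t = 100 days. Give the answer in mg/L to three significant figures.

For a continuous step input, C/C₀ ≈ ½·erfc((x−vt)/(2√(Dt))).
vt = 1.93 × 100 = 193 m and 2√(Dt) = 2√(0.411 × 100) = 12.82 m.
Argument (x−vt)/(2√(Dt)) = (170 − 193)/12.82 = -1.794; ½·erfc(-1.794) = 0.9944.
C = 22.1 × 0.9944 = 22.0 mg/L.

22.0 mg/L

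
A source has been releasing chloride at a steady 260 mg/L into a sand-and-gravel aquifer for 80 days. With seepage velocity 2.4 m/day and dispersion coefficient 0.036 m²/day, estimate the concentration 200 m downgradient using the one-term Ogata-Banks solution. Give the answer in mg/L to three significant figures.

For a continuous step input, C/C₀ ≈ ½·erfc((x−vt)/(2√(Dt))).
vt = 2.4 × 80 = 192 m and 2√(Dt) = 2√(0.036 × 80) = 3.394 m.
Argument (x−vt)/(2√(Dt)) = (200 − 192)/3.394 = 2.357; ½·erfc(2.357) = 0.0004291.
C = 260 × 0.0004291 = 0.112 mg/L.

0.112 mg/L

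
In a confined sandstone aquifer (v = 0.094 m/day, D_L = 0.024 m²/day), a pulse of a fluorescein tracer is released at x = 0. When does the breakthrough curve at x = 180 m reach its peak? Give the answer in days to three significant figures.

For the 1D instantaneous-source solution, setting ∂C/∂t = 0 at fixed x gives v²t² + 2Dt − x² = 0, so t = (√(D² + v²x²) − D)/v².
√(D² + v²x²) = √(0.024² + 0.094² × 180²) = 16.92; v² = 0.008836.
t = (16.92 − 0.024)/0.008836 = 1910 days (vs. the pure-advection estimate x/v = 1910 d).

1910 days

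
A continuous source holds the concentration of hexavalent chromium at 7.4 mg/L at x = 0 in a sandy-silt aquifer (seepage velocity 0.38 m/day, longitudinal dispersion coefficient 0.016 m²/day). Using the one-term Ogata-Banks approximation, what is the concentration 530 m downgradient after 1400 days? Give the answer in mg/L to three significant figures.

For a continuous step input, C/C₀ ≈ ½·erfc((x−vt)/(2√(Dt))).
vt = 0.38 × 1400 = 532 m and 2√(Dt) = 2√(0.016 × 1400) = 9.466 m.
Argument (x−vt)/(2√(Dt)) = (530 − 532)/9.466 = -0.2113; ½·erfc(-0.2113) = 0.6175.
C = 7.4 × 0.6175 = 4.57 mg/L.

4.57 mg/L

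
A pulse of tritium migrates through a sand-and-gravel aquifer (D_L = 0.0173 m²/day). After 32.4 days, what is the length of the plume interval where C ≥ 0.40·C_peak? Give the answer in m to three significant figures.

2.87 m

The plume is Gaussian with σ = √(2Dt) = √(2 × 0.0173 × 32.4) = 1.059 m.
C/C_peak = exp(−Δx²/(2σ²)) = 0.40 ⇒ Δx = σ·√(−2 ln 0.40) = 1.059 × 1.354 = 1.434 m.
Width = 2Δx = 2.87 m.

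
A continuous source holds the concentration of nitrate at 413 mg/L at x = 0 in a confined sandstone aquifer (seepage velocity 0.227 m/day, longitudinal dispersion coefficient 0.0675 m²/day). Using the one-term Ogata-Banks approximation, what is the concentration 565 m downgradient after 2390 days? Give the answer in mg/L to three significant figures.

For a continuous step input, C/C₀ ≈ ½·erfc((x−vt)/(2√(Dt))).
vt = 0.227 × 2390 = 542.53 m and 2√(Dt) = 2√(0.0675 × 2390) = 25.40 m.
Argument (x−vt)/(2√(Dt)) = (565 − 542.53)/25.40 = 0.8846; ½·erfc(0.8846) = 0.1055.
C = 413 × 0.1055 = 43.6 mg/L.

43.6 mg/L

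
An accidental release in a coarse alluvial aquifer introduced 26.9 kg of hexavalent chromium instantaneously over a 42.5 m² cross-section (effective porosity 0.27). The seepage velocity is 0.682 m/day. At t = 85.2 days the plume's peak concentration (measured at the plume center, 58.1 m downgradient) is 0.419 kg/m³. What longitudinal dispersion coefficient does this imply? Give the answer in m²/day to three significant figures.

0.0292 m²/day

At the plume center C_max = M/(n_e·A·√(4πDt)), so D = M²/(4πt·(n_e·A·C_max)²).
n_e·A·C_max = 0.27 × 42.5 × 0.419 = 4.808 kg/m.
D = 26.9²/(4π × 85.2 × 4.808²) = 0.0292 m²/day.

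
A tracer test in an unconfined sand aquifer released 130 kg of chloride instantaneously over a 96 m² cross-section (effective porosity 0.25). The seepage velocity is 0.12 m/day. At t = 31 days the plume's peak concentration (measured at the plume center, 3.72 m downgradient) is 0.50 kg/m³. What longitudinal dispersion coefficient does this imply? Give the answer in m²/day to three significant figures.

At the plume center C_max = M/(n_e·A·√(4πDt)), so D = M²/(4πt·(n_e·A·C_max)²).
n_e·A·C_max = 0.25 × 96 × 0.50 = 12.00 kg/m.
D = 130²/(4π × 31 × 12.00²) = 0.301 m²/day.

0.301 m²/day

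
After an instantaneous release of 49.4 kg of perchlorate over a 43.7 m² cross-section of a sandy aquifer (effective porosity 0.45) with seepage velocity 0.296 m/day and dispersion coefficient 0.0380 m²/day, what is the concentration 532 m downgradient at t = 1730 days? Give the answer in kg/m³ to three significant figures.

For an instantaneous plane source, C(x,t) = M/(n_e·A·√(4πDt)) · exp(−(x−vt)²/(4Dt)), with n_e·A the pore (flow) area.
Plume center vt = 0.296 × 1730 = 512.08 m, so the well at 532 m is 19.92 m downgradient of the peak.
√(4πDt) = 28.74 m, giving peak height M/(n_e·A·√(4πDt)) = 49.4/(0.45 × 43.7 × 28.74) = 0.08741 kg/m³.
(x−vt)²/(4Dt) = (19.92)²/(4 × 0.0380 × 1730) = 1.509; exp(−1.509) = 0.2211.
C = 0.08741 × 0.2211 = 0.0193 kg/m³.

0.0193 kg/m³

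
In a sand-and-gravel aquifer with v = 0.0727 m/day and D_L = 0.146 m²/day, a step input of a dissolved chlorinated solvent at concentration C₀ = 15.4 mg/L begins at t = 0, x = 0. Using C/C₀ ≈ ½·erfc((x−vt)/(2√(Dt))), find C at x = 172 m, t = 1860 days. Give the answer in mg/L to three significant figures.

For a continuous step input, C/C₀ ≈ ½·erfc((x−vt)/(2√(Dt))).
vt = 0.0727 × 1860 = 135.222 m and 2√(Dt) = 2√(0.146 × 1860) = 32.96 m.
Argument (x−vt)/(2√(Dt)) = (172 − 135.222)/32.96 = 1.116; ½·erfc(1.116) = 0.05725.
C = 15.4 × 0.05725 = 0.882 mg/L.

0.882 mg/L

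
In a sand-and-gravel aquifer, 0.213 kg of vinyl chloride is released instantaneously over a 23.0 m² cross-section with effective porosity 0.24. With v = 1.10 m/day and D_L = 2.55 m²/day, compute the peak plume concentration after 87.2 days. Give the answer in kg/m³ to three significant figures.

0.000730 kg/m³

The peak of an instantaneous 1D plume sits at x = vt; there the Gaussian factor is 1 and C_max = M/(n_e·A·√(4πDt)), where n_e·A is the pore area the mass is dissolved in.
√(4πDt) = √(4π × 2.55 × 87.2) = 52.86 m, so C_max = 0.213/(0.24 × 23.0 × 52.86) = 0.000730 kg/m³.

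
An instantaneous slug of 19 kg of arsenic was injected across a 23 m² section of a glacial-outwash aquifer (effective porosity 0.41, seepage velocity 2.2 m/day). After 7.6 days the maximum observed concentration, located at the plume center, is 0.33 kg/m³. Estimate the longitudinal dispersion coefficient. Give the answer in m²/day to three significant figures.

At the plume center C_max = M/(n_e·A·√(4πDt)), so D = M²/(4πt·(n_e·A·C_max)²).
n_e·A·C_max = 0.41 × 23 × 0.33 = 3.112 kg/m.
D = 19²/(4π × 7.6 × 3.112²) = 0.390 m²/day.

0.390 m²/day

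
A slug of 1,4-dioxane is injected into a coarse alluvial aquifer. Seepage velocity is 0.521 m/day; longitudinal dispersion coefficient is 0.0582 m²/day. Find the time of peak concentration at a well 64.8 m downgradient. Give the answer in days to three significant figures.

For the 1D instantaneous-source solution, setting ∂C/∂t = 0 at fixed x gives v²t² + 2Dt − x² = 0, so t = (√(D² + v²x²) − D)/v².
√(D² + v²x²) = √(0.0582² + 0.521² × 64.8²) = 33.76; v² = 0.271441.
t = (33.76 − 0.0582)/0.271441 = 124 days (vs. the pure-advection estimate x/v = 124 d).

124 days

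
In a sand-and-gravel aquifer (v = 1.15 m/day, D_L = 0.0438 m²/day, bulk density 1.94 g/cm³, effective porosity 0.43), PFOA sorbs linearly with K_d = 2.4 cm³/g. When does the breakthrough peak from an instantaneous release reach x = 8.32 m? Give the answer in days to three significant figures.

Retardation factor R = 1 + ρ_b·K_d/n = 1 + 1.94 × 2.4/0.43 = 11.83.
Sorption retards both mechanisms: v_R = v/R = 0.09721 m/day, D_R = D/R = 0.003702 m²/day.
Peak time from v_R²t² + 2D_R t − x² = 0: t = (√(D_R² + v_R²x²) − D_R)/v_R².
√(D_R² + v_R²x²) = √(0.003702² + 0.09721² × 8.32²) = 0.8088; v_R² = 0.009450.
t = (0.8088 − 0.003702)/0.009450 = 85.2 days.

85.2 days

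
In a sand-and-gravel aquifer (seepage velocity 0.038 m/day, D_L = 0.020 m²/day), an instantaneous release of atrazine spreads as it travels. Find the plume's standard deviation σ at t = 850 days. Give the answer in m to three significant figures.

Dispersive spreading gives a Gaussian with σ² = 2Dt; advection only shifts the center.
σ = √(2 × 0.020 × 850) = 5.83 m.

5.83 m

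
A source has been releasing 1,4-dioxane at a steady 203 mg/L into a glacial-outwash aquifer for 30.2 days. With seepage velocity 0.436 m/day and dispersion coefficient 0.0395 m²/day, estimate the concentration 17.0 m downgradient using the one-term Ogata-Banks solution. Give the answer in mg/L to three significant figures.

For a continuous step input, C/C₀ ≈ ½·erfc((x−vt)/(2√(Dt))).
vt = 0.436 × 30.2 = 13.1672 m and 2√(Dt) = 2√(0.0395 × 30.2) = 2.184 m.
Argument (x−vt)/(2√(Dt)) = (17.0 − 13.1672)/2.184 = 1.755; ½·erfc(1.755) = 0.006533.
C = 203 × 0.006533 = 1.33 mg/L.

1.33 mg/L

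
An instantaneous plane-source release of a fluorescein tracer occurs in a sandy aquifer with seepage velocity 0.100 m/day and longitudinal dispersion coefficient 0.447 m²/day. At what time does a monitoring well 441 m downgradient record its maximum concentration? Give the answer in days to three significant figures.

For the 1D instantaneous-source solution, setting ∂C/∂t = 0 at fixed x gives v²t² + 2Dt − x² = 0, so t = (√(D² + v²x²) − D)/v².
√(D² + v²x²) = √(0.447² + 0.100² × 441²) = 44.10; v² = 0.01.
t = (44.10 − 0.447)/0.01 = 4370 days (vs. the pure-advection estimate x/v = 4410 d).

4370 days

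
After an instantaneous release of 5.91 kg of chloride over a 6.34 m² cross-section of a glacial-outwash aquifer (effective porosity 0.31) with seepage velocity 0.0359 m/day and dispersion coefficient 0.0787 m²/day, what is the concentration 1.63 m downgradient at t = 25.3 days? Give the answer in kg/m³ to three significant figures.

0.563 kg/m³

For an instantaneous plane source, C(x,t) = M/(n_e·A·√(4πDt)) · exp(−(x−vt)²/(4Dt)), with n_e·A the pore (flow) area.
Plume center vt = 0.0359 × 25.3 = 0.90827 m, so the well at 1.63 m is 0.72173 m downgradient of the peak.
√(4πDt) = 5.002 m, giving peak height M/(n_e·A·√(4πDt)) = 5.91/(0.31 × 6.34 × 5.002) = 0.6012 kg/m³.
(x−vt)²/(4Dt) = (0.72173)²/(4 × 0.0787 × 25.3) = 0.06540; exp(−0.06540) = 0.9367.
C = 0.6012 × 0.9367 = 0.563 kg/m³.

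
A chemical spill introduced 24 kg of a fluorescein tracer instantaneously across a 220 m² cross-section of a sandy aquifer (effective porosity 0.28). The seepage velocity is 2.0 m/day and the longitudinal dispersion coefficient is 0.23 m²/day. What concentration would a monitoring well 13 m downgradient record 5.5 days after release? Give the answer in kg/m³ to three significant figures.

0.0443 kg/m³

For an instantaneous plane source, C(x,t) = M/(n_e·A·√(4πDt)) · exp(−(x−vt)²/(4Dt)), with n_e·A the pore (flow) area.
Plume center vt = 2.0 × 5.5 = 11 m, so the well at 13 m is 2 m downgradient of the peak.
√(4πDt) = 3.987 m, giving peak height M/(n_e·A·√(4πDt)) = 24/(0.28 × 220 × 3.987) = 0.09772 kg/m³.
(x−vt)²/(4Dt) = (2)²/(4 × 0.23 × 5.5) = 0.7905; exp(−0.7905) = 0.4536.
C = 0.09772 × 0.4536 = 0.0443 kg/m³.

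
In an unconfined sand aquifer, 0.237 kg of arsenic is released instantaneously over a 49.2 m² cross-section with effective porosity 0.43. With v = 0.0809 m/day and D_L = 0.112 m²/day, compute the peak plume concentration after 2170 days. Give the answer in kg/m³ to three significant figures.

The peak of an instantaneous 1D plume sits at x = vt; there the Gaussian factor is 1 and C_max = M/(n_e·A·√(4πDt)), where n_e·A is the pore area the mass is dissolved in.
√(4πDt) = √(4π × 0.112 × 2170) = 55.26 m, so C_max = 0.237/(0.43 × 49.2 × 55.26) = 0.000203 kg/m³.

0.000203 kg/m³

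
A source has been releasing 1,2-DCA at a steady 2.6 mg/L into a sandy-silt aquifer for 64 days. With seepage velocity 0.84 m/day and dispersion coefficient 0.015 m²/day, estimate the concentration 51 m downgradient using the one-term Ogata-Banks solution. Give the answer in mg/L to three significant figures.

2.54 mg/L

For a continuous step input, C/C₀ ≈ ½·erfc((x−vt)/(2√(Dt))).
vt = 0.84 × 64 = 53.76 m and 2√(Dt) = 2√(0.015 × 64) = 1.960 m.
Argument (x−vt)/(2√(Dt)) = (51 − 53.76)/1.960 = -1.408; ½·erfc(-1.408) = 0.9768.
C = 2.6 × 0.9768 = 2.54 mg/L.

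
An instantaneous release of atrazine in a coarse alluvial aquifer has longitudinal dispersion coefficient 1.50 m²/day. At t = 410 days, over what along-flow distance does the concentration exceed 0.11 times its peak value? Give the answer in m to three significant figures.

The plume is Gaussian with σ = √(2Dt) = √(2 × 1.50 × 410) = 35.07 m.
C/C_peak = exp(−Δx²/(2σ²)) = 0.11 ⇒ Δx = σ·√(−2 ln 0.11) = 35.07 × 2.101 = 73.68 m.
Width = 2Δx = 147 m.

147 m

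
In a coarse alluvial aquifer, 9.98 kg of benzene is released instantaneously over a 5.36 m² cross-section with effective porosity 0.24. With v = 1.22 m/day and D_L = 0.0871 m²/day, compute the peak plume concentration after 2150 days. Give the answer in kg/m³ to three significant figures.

The peak of an instantaneous 1D plume sits at x = vt; there the Gaussian factor is 1 and C_max = M/(n_e·A·√(4πDt)), where n_e·A is the pore area the mass is dissolved in.
√(4πDt) = √(4π × 0.0871 × 2150) = 48.51 m, so C_max = 9.98/(0.24 × 5.36 × 48.51) = 0.160 kg/m³.

0.160 kg/m³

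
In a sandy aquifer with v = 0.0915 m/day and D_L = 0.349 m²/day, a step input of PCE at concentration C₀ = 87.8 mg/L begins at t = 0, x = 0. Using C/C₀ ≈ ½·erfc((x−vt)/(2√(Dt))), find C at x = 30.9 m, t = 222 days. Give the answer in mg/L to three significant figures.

For a continuous step input, C/C₀ ≈ ½·erfc((x−vt)/(2√(Dt))).
vt = 0.0915 × 222 = 20.313 m and 2√(Dt) = 2√(0.349 × 222) = 17.60 m.
Argument (x−vt)/(2√(Dt)) = (30.9 − 20.313)/17.60 = 0.6015; ½·erfc(0.6015) = 0.1975.
C = 87.8 × 0.1975 = 17.3 mg/L.

17.3 mg/L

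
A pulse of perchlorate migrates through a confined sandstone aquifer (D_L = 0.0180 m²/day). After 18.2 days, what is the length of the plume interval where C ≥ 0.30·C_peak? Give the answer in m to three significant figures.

The plume is Gaussian with σ = √(2Dt) = √(2 × 0.0180 × 18.2) = 0.8094 m.
C/C_peak = exp(−Δx²/(2σ²)) = 0.30 ⇒ Δx = σ·√(−2 ln 0.30) = 0.8094 × 1.552 = 1.256 m.
Width = 2Δx = 2.51 m.

2.51 m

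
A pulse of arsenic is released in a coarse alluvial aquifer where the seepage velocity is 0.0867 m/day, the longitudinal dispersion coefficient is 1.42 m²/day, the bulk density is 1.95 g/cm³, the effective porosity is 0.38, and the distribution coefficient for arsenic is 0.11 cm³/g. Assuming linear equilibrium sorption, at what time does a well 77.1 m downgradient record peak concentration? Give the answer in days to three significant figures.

Retardation factor R = 1 + ρ_b·K_d/n = 1 + 1.95 × 0.11/0.38 = 1.564.
Sorption retards both mechanisms: v_R = v/R = 0.05543 m/day, D_R = D/R = 0.9079 m²/day.
Peak time from v_R²t² + 2D_R t − x² = 0: t = (√(D_R² + v_R²x²) − D_R)/v_R².
√(D_R² + v_R²x²) = √(0.9079² + 0.05543² × 77.1²) = 4.369; v_R² = 0.003072.
t = (4.369 − 0.9079)/0.003072 = 1130 days.

1130 days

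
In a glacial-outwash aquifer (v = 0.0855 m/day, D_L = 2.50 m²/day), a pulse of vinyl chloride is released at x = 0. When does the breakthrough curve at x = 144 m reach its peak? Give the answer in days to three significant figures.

1380 days

For the 1D instantaneous-source solution, setting ∂C/∂t = 0 at fixed x gives v²t² + 2Dt − x² = 0, so t = (√(D² + v²x²) − D)/v².
√(D² + v²x²) = √(2.50² + 0.0855² × 144²) = 12.56; v² = 0.00731025.
t = (12.56 − 2.50)/0.00731025 = 1380 days (vs. the pure-advection estimate x/v = 1680 d).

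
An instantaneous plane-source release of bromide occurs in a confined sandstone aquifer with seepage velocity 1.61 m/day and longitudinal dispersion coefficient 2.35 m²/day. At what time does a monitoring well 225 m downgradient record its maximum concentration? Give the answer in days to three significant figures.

139 days

For the 1D instantaneous-source solution, setting ∂C/∂t = 0 at fixed x gives v²t² + 2Dt − x² = 0, so t = (√(D² + v²x²) − D)/v².
√(D² + v²x²) = √(2.35² + 1.61² × 225²) = 362.3; v² = 2.5921.
t = (362.3 − 2.35)/2.5921 = 139 days (vs. the pure-advection estimate x/v = 140 d).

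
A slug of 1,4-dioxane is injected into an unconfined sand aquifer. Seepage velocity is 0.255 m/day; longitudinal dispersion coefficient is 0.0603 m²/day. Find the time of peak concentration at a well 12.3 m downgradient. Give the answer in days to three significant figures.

47.3 days

For the 1D instantaneous-source solution, setting ∂C/∂t = 0 at fixed x gives v²t² + 2Dt − x² = 0, so t = (√(D² + v²x²) − D)/v².
√(D² + v²x²) = √(0.0603² + 0.255² × 12.3²) = 3.137; v² = 0.065025.
t = (3.137 − 0.0603)/0.065025 = 47.3 days (vs. the pure-advection estimate x/v = 48.2 d).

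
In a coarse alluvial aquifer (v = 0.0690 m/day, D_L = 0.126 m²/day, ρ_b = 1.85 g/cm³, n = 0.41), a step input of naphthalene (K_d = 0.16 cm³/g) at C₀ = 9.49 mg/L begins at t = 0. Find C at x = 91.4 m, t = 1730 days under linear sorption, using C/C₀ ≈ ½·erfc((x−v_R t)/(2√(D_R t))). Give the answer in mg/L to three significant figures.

0.784 mg/L

Retardation factor R = 1 + ρ_b·K_d/n = 1 + 1.85 × 0.16/0.41 = 1.722.
Sorption retards both mechanisms: v_R = v/R = 0.04007 m/day, D_R = D/R = 0.07317 m²/day.
v_R·t = 0.04007 × 1730 = 69.3211 m; 2√(D_R t) = 22.50 m; argument = (91.4 − 69.3211)/22.50 = 0.9813.
C = C₀ × ½·erfc(0.9813) = 9.49 × 0.08260 = 0.784 mg/L.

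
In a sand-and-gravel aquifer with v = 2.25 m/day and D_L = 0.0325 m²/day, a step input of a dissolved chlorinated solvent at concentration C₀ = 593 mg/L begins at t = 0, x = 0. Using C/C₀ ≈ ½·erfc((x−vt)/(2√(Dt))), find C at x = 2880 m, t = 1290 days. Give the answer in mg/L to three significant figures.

589 mg/L

For a continuous step input, C/C₀ ≈ ½·erfc((x−vt)/(2√(Dt))).
vt = 2.25 × 1290 = 2902.5 m and 2√(Dt) = 2√(0.0325 × 1290) = 12.95 m.
Argument (x−vt)/(2√(Dt)) = (2880 − 2902.5)/12.95 = -1.737; ½·erfc(-1.737) = 0.9930.
C = 593 × 0.9930 = 589 mg/L.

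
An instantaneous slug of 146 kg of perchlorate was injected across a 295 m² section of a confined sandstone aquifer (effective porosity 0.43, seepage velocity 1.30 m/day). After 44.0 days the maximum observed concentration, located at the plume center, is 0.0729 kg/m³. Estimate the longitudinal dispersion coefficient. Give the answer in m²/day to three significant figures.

0.451 m²/day

At the plume center C_max = M/(n_e·A·√(4πDt)), so D = M²/(4πt·(n_e·A·C_max)²).
n_e·A·C_max = 0.43 × 295 × 0.0729 = 9.247 kg/m.
D = 146²/(4π × 44.0 × 9.247²) = 0.451 m²/day.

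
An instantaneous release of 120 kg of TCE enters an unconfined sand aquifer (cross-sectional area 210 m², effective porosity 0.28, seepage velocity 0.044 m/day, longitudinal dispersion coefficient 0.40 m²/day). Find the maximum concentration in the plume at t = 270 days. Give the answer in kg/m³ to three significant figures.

The peak of an instantaneous 1D plume sits at x = vt; there the Gaussian factor is 1 and C_max = M/(n_e·A·√(4πDt)), where n_e·A is the pore area the mass is dissolved in.
√(4πDt) = √(4π × 0.40 × 270) = 36.84 m, so C_max = 120/(0.28 × 210 × 36.84) = 0.0554 kg/m³.

0.0554 kg/m³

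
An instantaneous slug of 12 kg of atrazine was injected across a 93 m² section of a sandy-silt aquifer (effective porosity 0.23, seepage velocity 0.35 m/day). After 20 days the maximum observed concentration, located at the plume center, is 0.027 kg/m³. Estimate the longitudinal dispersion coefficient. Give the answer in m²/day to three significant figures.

At the plume center C_max = M/(n_e·A·√(4πDt)), so D = M²/(4πt·(n_e·A·C_max)²).
n_e·A·C_max = 0.23 × 93 × 0.027 = 0.5775 kg/m.
D = 12²/(4π × 20 × 0.5775²) = 1.72 m²/day.

1.72 m²/day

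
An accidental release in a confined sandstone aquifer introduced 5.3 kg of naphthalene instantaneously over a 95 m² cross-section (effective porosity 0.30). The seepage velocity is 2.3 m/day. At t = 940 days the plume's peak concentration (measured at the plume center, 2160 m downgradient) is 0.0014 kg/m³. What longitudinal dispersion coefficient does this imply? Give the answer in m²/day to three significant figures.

At the plume center C_max = M/(n_e·A·√(4πDt)), so D = M²/(4πt·(n_e·A·C_max)²).
n_e·A·C_max = 0.30 × 95 × 0.0014 = 0.03990 kg/m.
D = 5.3²/(4π × 940 × 0.03990²) = 1.49 m²/day.

1.49 m²/day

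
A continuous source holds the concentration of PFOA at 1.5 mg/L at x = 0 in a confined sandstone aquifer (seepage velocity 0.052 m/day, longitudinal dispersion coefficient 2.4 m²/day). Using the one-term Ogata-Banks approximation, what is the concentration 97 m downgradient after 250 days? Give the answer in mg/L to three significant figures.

0.0115 mg/L

For a continuous step input, C/C₀ ≈ ½·erfc((x−vt)/(2√(Dt))).
vt = 0.052 × 250 = 13 m and 2√(Dt) = 2√(2.4 × 250) = 48.99 m.
Argument (x−vt)/(2√(Dt)) = (97 − 13)/48.99 = 1.715; ½·erfc(1.715) = 0.007646.
C = 1.5 × 0.007646 = 0.0115 mg/L.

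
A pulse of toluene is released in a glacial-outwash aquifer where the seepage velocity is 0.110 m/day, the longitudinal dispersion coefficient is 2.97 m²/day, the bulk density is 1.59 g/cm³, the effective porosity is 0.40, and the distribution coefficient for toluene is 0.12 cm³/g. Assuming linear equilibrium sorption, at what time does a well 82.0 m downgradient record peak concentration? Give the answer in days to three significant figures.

Retardation factor R = 1 + ρ_b·K_d/n = 1 + 1.59 × 0.12/0.40 = 1.477.
Sorption retards both mechanisms: v_R = v/R = 0.07448 m/day, D_R = D/R = 2.011 m²/day.
Peak time from v_R²t² + 2D_R t − x² = 0: t = (√(D_R² + v_R²x²) − D_R)/v_R².
√(D_R² + v_R²x²) = √(2.011² + 0.07448² × 82.0²) = 6.430; v_R² = 0.005547.
t = (6.430 − 2.011)/0.005547 = 797 days.

797 days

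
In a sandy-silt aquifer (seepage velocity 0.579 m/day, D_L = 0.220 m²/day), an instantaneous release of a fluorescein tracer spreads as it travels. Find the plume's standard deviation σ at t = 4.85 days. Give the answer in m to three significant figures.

Dispersive spreading gives a Gaussian with σ² = 2Dt; advection only shifts the center.
σ = √(2 × 0.220 × 4.85) = 1.46 m.

1.46 m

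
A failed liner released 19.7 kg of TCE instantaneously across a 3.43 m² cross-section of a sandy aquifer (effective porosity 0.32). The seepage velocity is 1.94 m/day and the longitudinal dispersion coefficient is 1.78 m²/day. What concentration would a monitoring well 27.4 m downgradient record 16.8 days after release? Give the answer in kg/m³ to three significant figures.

0.739 kg/m³

For an instantaneous plane source, C(x,t) = M/(n_e·A·√(4πDt)) · exp(−(x−vt)²/(4Dt)), with n_e·A the pore (flow) area.
Plume center vt = 1.94 × 16.8 = 32.592 m, so the well at 27.4 m is 5.192 m upgradient of the peak.
√(4πDt) = 19.39 m, giving peak height M/(n_e·A·√(4πDt)) = 19.7/(0.32 × 3.43 × 19.39) = 0.9256 kg/m³.
(x−vt)²/(4Dt) = (-5.192)²/(4 × 1.78 × 16.8) = 0.2254; exp(−0.2254) = 0.7982.
C = 0.9256 × 0.7982 = 0.739 kg/m³.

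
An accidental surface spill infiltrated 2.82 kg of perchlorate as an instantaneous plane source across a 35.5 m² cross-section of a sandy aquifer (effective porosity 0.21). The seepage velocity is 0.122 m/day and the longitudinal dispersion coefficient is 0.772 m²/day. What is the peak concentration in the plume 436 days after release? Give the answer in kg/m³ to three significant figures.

The peak of an instantaneous 1D plume sits at x = vt; there the Gaussian factor is 1 and C_max = M/(n_e·A·√(4πDt)), where n_e·A is the pore area the mass is dissolved in.
√(4πDt) = √(4π × 0.772 × 436) = 65.04 m, so C_max = 2.82/(0.21 × 35.5 × 65.04) = 0.00582 kg/m³.

0.00582 kg/m³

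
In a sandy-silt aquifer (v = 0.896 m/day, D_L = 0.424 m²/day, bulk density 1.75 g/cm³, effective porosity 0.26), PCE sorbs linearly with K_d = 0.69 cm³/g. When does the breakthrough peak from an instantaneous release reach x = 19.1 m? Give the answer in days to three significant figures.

Retardation factor R = 1 + ρ_b·K_d/n = 1 + 1.75 × 0.69/0.26 = 5.644.
Sorption retards both mechanisms: v_R = v/R = 0.1588 m/day, D_R = D/R = 0.07512 m²/day.
Peak time from v_R²t² + 2D_R t − x² = 0: t = (√(D_R² + v_R²x²) − D_R)/v_R².
√(D_R² + v_R²x²) = √(0.07512² + 0.1588² × 19.1²) = 3.034; v_R² = 0.02522.
t = (3.034 − 0.07512)/0.02522 = 117 days.

117 days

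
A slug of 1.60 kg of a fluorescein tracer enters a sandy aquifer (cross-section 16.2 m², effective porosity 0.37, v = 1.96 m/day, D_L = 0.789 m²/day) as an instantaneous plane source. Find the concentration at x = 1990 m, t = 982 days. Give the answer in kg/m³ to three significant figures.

For an instantaneous plane source, C(x,t) = M/(n_e·A·√(4πDt)) · exp(−(x−vt)²/(4Dt)), with n_e·A the pore (flow) area.
Plume center vt = 1.96 × 982 = 1924.72 m, so the well at 1990 m is 65.28 m downgradient of the peak.
√(4πDt) = 98.67 m, giving peak height M/(n_e·A·√(4πDt)) = 1.60/(0.37 × 16.2 × 98.67) = 0.002705 kg/m³.
(x−vt)²/(4Dt) = (65.28)²/(4 × 0.789 × 982) = 1.375; exp(−1.375) = 0.2528.
C = 0.002705 × 0.2528 = 0.000684 kg/m³.

0.000684 kg/m³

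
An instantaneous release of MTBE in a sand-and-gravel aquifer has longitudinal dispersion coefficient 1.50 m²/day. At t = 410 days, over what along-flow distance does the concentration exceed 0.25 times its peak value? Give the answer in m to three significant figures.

117 m

The plume is Gaussian with σ = √(2Dt) = √(2 × 1.50 × 410) = 35.07 m.
C/C_peak = exp(−Δx²/(2σ²)) = 0.25 ⇒ Δx = σ·√(−2 ln 0.25) = 35.07 × 1.665 = 58.39 m.
Width = 2Δx = 117 m.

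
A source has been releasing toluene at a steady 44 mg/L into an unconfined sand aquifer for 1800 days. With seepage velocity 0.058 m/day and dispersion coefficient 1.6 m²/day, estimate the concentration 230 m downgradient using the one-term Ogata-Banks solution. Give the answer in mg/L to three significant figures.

2.15 mg/L

For a continuous step input, C/C₀ ≈ ½·erfc((x−vt)/(2√(Dt))).
vt = 0.058 × 1800 = 104.4 m and 2√(Dt) = 2√(1.6 × 1800) = 107.3 m.
Argument (x−vt)/(2√(Dt)) = (230 − 104.4)/107.3 = 1.171; ½·erfc(1.171) = 0.04886.
C = 44 × 0.04886 = 2.15 mg/L.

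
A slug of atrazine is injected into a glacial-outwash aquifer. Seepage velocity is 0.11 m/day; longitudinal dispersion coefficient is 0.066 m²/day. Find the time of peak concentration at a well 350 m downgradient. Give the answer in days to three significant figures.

For the 1D instantaneous-source solution, setting ∂C/∂t = 0 at fixed x gives v²t² + 2Dt − x² = 0, so t = (√(D² + v²x²) − D)/v².
√(D² + v²x²) = √(0.066² + 0.11² × 350²) = 38.50; v² = 0.0121.
t = (38.50 − 0.066)/0.0121 = 3180 days (vs. the pure-advection estimate x/v = 3180 d).

3180 days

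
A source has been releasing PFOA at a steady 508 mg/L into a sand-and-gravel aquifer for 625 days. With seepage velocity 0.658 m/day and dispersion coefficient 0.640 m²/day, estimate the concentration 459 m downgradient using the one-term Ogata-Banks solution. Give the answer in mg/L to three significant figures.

For a continuous step input, C/C₀ ≈ ½·erfc((x−vt)/(2√(Dt))).
vt = 0.658 × 625 = 411.25 m and 2√(Dt) = 2√(0.640 × 625) = 40.00 m.
Argument (x−vt)/(2√(Dt)) = (459 − 411.25)/40.00 = 1.194; ½·erfc(1.194) = 0.04565.
C = 508 × 0.04565 = 23.2 mg/L.

23.2 mg/L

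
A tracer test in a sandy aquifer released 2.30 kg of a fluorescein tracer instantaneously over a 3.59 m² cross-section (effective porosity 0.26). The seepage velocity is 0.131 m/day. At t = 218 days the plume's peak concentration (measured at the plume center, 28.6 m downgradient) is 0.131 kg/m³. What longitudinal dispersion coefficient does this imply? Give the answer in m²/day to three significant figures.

At the plume center C_max = M/(n_e·A·√(4πDt)), so D = M²/(4πt·(n_e·A·C_max)²).
n_e·A·C_max = 0.26 × 3.59 × 0.131 = 0.1223 kg/m.
D = 2.30²/(4π × 218 × 0.1223²) = 0.129 m²/day.

0.129 m²/day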